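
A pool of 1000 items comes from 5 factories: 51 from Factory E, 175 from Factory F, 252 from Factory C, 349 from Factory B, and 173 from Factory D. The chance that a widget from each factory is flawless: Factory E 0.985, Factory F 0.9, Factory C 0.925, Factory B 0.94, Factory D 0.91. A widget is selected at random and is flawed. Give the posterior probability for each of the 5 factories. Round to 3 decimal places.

Taking complements, P(flawed | each) = Factory E 0.015, Factory F 0.1, Factory C 0.075, Factory B 0.06, Factory D 0.09.
Compute prior × likelihood for every hypothesis:
  Factory E: 0.051 × 0.015 = 0.000765
  Factory F: 0.175 × 0.1 = 0.0175
  Factory C: 0.252 × 0.075 = 0.0189
  Factory B: 0.349 × 0.06 = 0.02094
  Factory D: 0.173 × 0.09 = 0.01557
Total = 0.073675.
P(Factory E | flawed) = 0.000765/0.073675 ≈ 0.010
P(Factory F | flawed) = 0.0175/0.073675 ≈ 0.238
P(Factory C | flawed) = 0.0189/0.073675 ≈ 0.257
P(Factory B | flawed) = 0.02094/0.073675 ≈ 0.284
P(Factory D | flawed) = 0.01557/0.073675 ≈ 0.211

Factory E 0.010, Factory F 0.238, Factory C 0.257, Factory B 0.284, Factory D 0.211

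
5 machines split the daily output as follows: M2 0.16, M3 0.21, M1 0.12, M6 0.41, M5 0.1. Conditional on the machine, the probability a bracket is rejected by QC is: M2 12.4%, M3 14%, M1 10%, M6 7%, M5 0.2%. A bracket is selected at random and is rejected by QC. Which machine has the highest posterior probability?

By Bayes' rule, posterior ∝ prior × likelihood:
  M2: 0.16 × 0.124 = 0.01984
  M3: 0.21 × 0.14 = 0.0294
  M1: 0.12 × 0.1 = 0.012
  M6: 0.41 × 0.07 = 0.0287
  M5: 0.1 × 0.002 = 0.0002
Total = 0.09014.
Largest term belongs to M3, so M3 is most probable.

M3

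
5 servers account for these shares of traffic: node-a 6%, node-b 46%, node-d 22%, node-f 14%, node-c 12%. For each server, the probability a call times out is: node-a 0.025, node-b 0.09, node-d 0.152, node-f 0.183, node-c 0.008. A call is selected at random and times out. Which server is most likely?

Prior × likelihood for each hypothesis:
  node-a: 0.06 × 0.025 = 0.0015
  node-b: 0.46 × 0.09 = 0.0414
  node-d: 0.22 × 0.152 = 0.03344
  node-f: 0.14 × 0.183 = 0.02562
  node-c: 0.12 × 0.008 = 0.00096
Total = 0.10292.
Largest term belongs to node-b, so node-b is most probable.

node-b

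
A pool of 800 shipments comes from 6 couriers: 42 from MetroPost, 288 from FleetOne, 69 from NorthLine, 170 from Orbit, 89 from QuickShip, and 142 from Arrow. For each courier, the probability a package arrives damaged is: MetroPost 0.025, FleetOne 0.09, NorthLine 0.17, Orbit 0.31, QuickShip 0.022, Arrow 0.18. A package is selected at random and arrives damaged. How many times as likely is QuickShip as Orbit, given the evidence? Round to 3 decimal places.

0.037

By Bayes' rule, posterior ∝ prior × likelihood:
  MetroPost: 0.0525 × 0.025 = 0.0013125
  FleetOne: 0.36 × 0.09 = 0.0324
  NorthLine: 0.08625 × 0.17 = 0.0146625
  Orbit: 0.2125 × 0.31 = 0.065875
  QuickShip: 0.11125 × 0.022 = 0.0024475
  Arrow: 0.1775 × 0.18 = 0.03195
Total = 0.1486475.
The ratio is 0.0024475 / 0.065875 (the normalizer cancels) = 0.037.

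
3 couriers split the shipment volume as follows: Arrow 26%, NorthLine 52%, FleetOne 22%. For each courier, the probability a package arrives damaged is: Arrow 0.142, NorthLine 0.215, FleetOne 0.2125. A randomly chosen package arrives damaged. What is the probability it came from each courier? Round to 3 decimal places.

By Bayes' rule, posterior ∝ prior × likelihood:
  Arrow: 0.26 × 0.142 = 0.03692
  NorthLine: 0.52 × 0.215 = 0.1118
  FleetOne: 0.22 × 0.2125 = 0.04675
Normalizing constant = 0.19547.
P(Arrow | damaged) = 0.03692/0.19547 ≈ 0.189
P(NorthLine | damaged) = 0.1118/0.19547 ≈ 0.572
P(FleetOne | damaged) = 0.04675/0.19547 ≈ 0.239

Arrow 0.189, NorthLine 0.572, FleetOne 0.239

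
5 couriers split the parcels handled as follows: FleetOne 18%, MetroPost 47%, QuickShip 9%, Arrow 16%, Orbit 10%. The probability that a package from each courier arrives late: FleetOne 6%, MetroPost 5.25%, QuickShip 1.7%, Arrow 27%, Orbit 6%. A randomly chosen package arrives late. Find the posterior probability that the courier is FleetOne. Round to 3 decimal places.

0.125

Compute prior × likelihood for every hypothesis:
  FleetOne: 0.18 × 0.06 = 0.0108
  MetroPost: 0.47 × 0.0525 = 0.024675
  QuickShip: 0.09 × 0.017 = 0.00153
  Arrow: 0.16 × 0.27 = 0.0432
  Orbit: 0.1 × 0.06 = 0.006
Normalizing constant = 0.086205.
P(FleetOne | evidence) = 0.0108 / 0.086205 ≈ 0.125.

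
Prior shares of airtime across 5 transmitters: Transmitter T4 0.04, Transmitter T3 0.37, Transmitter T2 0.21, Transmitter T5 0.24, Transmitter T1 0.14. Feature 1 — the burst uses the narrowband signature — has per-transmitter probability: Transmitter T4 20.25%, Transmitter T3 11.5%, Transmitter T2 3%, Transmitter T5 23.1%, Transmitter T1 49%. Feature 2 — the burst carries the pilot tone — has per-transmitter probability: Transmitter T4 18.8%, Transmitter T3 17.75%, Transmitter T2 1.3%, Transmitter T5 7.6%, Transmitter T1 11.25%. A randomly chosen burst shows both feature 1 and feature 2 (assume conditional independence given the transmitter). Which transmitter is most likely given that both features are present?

Compute prior × likelihood for every hypothesis:
  Transmitter T4: 0.04 × 0.2025 × 0.188 = 0.0015228
  Transmitter T3: 0.37 × 0.115 × 0.1775 = 0.007552625
  Transmitter T2: 0.21 × 0.03 × 0.013 = 0.0000819
  Transmitter T5: 0.24 × 0.231 × 0.076 = 0.00421344
  Transmitter T1: 0.14 × 0.49 × 0.1125 = 0.0077175
Total = 0.021088265.
Largest term belongs to Transmitter T1, so Transmitter T1 is most probable.

Transmitter T1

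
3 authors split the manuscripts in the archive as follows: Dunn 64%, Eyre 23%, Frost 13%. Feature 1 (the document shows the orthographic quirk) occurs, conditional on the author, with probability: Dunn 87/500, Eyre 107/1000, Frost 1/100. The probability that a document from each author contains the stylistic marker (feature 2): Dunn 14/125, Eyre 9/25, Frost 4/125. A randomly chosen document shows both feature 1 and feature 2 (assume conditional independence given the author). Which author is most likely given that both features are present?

Dunn

By Bayes' rule, posterior ∝ prior × likelihood:
  Dunn: 0.64 × 0.174 × 0.112 = 0.01247232
  Eyre: 0.23 × 0.107 × 0.36 = 0.0088596
  Frost: 0.13 × 0.01 × 0.032 = 0.0000416
Normalizing constant = 0.02137352.
Largest term belongs to Dunn, so Dunn is most probable.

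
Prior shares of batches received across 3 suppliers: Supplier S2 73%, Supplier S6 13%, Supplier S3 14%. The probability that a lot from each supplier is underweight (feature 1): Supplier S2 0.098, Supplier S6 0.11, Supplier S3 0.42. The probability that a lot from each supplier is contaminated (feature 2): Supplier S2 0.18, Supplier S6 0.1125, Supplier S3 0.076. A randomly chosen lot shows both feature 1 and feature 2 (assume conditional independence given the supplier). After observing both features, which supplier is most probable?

Supplier S2

Prior × likelihood for each hypothesis:
  Supplier S2: 0.73 × 0.098 × 0.18 = 0.0128772
  Supplier S6: 0.13 × 0.11 × 0.1125 = 0.00160875
  Supplier S3: 0.14 × 0.42 × 0.076 = 0.0044688
Sum = 0.01895475.
Largest term belongs to Supplier S2, so Supplier S2 is most probable.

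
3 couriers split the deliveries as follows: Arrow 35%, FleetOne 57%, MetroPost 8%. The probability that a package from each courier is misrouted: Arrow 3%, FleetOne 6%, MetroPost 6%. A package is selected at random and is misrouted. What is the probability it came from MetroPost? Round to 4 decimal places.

By Bayes' rule, posterior ∝ prior × likelihood:
  Arrow: 0.35 × 0.03 = 0.0105
  FleetOne: 0.57 × 0.06 = 0.0342
  MetroPost: 0.08 × 0.06 = 0.0048
Total = 0.0495.
P(MetroPost | evidence) = 0.0048 / 0.0495 ≈ 0.0970.

0.0970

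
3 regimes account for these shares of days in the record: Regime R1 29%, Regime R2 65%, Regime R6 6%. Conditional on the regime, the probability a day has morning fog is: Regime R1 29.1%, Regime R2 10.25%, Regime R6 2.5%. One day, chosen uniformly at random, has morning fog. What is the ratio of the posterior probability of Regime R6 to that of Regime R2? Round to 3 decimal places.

Prior × likelihood for each hypothesis:
  Regime R1: 0.29 × 0.291 = 0.08439
  Regime R2: 0.65 × 0.1025 = 0.066625
  Regime R6: 0.06 × 0.025 = 0.0015
Normalizing constant = 0.152515.
The ratio is 0.0015 / 0.066625 (the normalizer cancels) = 0.023.

0.023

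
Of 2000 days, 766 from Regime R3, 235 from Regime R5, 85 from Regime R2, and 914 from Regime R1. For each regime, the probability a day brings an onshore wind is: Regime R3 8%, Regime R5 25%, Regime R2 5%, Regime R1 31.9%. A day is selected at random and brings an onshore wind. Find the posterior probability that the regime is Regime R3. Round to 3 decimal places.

0.147

Compute prior × likelihood for every hypothesis:
  Regime R3: 0.383 × 0.08 = 0.03064
  Regime R5: 0.1175 × 0.25 = 0.029375
  Regime R2: 0.0425 × 0.05 = 0.002125
  Regime R1: 0.457 × 0.319 = 0.145783
Sum = 0.207923.
P(Regime R3 | evidence) = 0.03064 / 0.207923 ≈ 0.147.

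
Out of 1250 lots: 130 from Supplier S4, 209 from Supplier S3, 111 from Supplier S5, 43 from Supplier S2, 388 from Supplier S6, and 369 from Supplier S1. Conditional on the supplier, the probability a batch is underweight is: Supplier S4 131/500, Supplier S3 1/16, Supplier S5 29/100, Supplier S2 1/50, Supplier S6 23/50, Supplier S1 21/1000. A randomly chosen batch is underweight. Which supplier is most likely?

By Bayes' rule, posterior ∝ prior × likelihood:
  Supplier S4: 0.104 × 0.262 = 0.027248
  Supplier S3: 0.1672 × 0.0625 = 0.01045
  Supplier S5: 0.0888 × 0.29 = 0.025752
  Supplier S2: 0.0344 × 0.02 = 0.000688
  Supplier S6: 0.3104 × 0.46 = 0.142784
  Supplier S1: 0.2952 × 0.021 = 0.0061992
Total = 0.2131212.
Largest term belongs to Supplier S6, so Supplier S6 is most probable.

Supplier S6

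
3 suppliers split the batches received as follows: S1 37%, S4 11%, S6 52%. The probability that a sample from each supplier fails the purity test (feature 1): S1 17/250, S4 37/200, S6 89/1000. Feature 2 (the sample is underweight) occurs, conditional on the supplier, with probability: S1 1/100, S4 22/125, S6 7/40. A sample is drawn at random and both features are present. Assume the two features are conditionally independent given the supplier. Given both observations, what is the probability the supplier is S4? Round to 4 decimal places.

Unnormalized posteriors (prior × likelihood):
  S1: 0.37 × 0.068 × 0.01 = 0.0002516
  S4: 0.11 × 0.185 × 0.176 = 0.0035816
  S6: 0.52 × 0.089 × 0.175 = 0.008099
Normalizing constant = 0.0119322.
P(S4 | evidence) = 0.0035816 / 0.0119322 ≈ 0.3002.

0.3002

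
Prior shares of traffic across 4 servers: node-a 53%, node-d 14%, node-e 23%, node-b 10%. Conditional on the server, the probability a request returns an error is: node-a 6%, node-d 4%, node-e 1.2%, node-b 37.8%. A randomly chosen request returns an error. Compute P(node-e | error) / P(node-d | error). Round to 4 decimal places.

Unnormalized posteriors (prior × likelihood):
  node-a: 0.53 × 0.06 = 0.0318
  node-d: 0.14 × 0.04 = 0.0056
  node-e: 0.23 × 0.012 = 0.00276
  node-b: 0.1 × 0.378 = 0.0378
Total = 0.07796.
The ratio is 0.00276 / 0.0056 (the normalizer cancels) = 0.4929.

0.4929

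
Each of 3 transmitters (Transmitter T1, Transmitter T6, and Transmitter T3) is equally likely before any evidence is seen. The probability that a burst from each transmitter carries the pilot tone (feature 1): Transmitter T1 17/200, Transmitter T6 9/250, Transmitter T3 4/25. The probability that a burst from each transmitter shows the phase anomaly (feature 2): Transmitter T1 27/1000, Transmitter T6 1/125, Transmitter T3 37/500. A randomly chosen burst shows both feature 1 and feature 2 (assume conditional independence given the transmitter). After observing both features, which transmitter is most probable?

Transmitter T3

With a uniform prior (1/3 each), posterior ∝ likelihood:
  Transmitter T1: 0.085 × 0.027 = 0.002295
  Transmitter T6: 0.036 × 0.008 = 0.000288
  Transmitter T3: 0.16 × 0.074 = 0.01184
Normalizing constant = 0.014423.
Largest term belongs to Transmitter T3, so Transmitter T3 is most probable.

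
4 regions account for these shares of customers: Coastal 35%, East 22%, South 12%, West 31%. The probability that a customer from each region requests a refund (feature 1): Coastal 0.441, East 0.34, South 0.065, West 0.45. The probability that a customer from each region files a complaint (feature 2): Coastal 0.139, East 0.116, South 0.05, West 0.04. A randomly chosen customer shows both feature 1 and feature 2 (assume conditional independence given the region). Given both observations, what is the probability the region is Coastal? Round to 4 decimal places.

Prior × likelihood for each hypothesis:
  Coastal: 0.35 × 0.441 × 0.139 = 0.02145465
  East: 0.22 × 0.34 × 0.116 = 0.0086768
  South: 0.12 × 0.065 × 0.05 = 0.00039
  West: 0.31 × 0.45 × 0.04 = 0.00558
Normalizing constant = 0.03610145.
P(Coastal | evidence) = 0.02145465 / 0.03610145 ≈ 0.5943.

0.5943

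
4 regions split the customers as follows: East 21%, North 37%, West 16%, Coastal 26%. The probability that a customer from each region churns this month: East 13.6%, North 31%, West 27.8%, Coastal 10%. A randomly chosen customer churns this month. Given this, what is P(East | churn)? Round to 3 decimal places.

Prior × likelihood for each hypothesis:
  East: 0.21 × 0.136 = 0.02856
  North: 0.37 × 0.31 = 0.1147
  West: 0.16 × 0.278 = 0.04448
  Coastal: 0.26 × 0.1 = 0.026
Normalizing constant = 0.21374.
P(East | evidence) = 0.02856 / 0.21374 ≈ 0.134.

0.134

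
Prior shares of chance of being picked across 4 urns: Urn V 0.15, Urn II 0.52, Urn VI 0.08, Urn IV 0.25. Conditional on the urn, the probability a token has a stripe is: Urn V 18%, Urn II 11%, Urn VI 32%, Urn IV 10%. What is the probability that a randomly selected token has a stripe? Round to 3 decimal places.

0.135

By Bayes' rule, posterior ∝ prior × likelihood:
  Urn V: 0.15 × 0.18 = 0.027
  Urn II: 0.52 × 0.11 = 0.0572
  Urn VI: 0.08 × 0.32 = 0.0256
  Urn IV: 0.25 × 0.1 = 0.025
P(striped) = 0.027 + 0.0572 + 0.0256 + 0.025 = 0.1348 → 0.135.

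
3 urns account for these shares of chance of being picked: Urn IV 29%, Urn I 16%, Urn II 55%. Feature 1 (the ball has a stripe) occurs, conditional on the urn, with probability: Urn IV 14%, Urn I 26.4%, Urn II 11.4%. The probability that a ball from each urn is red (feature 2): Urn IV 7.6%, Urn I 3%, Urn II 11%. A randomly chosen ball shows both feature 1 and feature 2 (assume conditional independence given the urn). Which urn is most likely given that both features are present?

Unnormalized posteriors (prior × likelihood):
  Urn IV: 0.29 × 0.14 × 0.076 = 0.0030856
  Urn I: 0.16 × 0.264 × 0.03 = 0.0012672
  Urn II: 0.55 × 0.114 × 0.11 = 0.006897
Normalizing constant = 0.0112498.
Largest term belongs to Urn II, so Urn II is most probable.

Urn II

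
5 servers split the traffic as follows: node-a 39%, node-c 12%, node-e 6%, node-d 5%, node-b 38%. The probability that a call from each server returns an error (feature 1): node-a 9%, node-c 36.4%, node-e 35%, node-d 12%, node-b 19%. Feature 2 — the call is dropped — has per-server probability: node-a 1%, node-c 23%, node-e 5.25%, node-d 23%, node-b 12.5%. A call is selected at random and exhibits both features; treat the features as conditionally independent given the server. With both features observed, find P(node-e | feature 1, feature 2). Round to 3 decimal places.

Compute prior × likelihood for every hypothesis:
  node-a: 0.39 × 0.09 × 0.01 = 0.000351
  node-c: 0.12 × 0.364 × 0.23 = 0.0100464
  node-e: 0.06 × 0.35 × 0.0525 = 0.0011025
  node-d: 0.05 × 0.12 × 0.23 = 0.00138
  node-b: 0.38 × 0.19 × 0.125 = 0.009025
Total = 0.0219049.
P(node-e | evidence) = 0.0011025 / 0.0219049 ≈ 0.050.

0.050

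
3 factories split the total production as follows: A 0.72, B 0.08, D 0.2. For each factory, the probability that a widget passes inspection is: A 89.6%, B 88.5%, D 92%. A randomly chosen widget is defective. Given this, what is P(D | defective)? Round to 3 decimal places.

0.160

Taking complements, P(defective | each) = A 0.104, B 0.115, D 0.08.
Prior × likelihood for each hypothesis:
  A: 0.72 × 0.104 = 0.07488
  B: 0.08 × 0.115 = 0.0092
  D: 0.2 × 0.08 = 0.016
Sum = 0.10008.
P(D | evidence) = 0.016 / 0.10008 ≈ 0.160.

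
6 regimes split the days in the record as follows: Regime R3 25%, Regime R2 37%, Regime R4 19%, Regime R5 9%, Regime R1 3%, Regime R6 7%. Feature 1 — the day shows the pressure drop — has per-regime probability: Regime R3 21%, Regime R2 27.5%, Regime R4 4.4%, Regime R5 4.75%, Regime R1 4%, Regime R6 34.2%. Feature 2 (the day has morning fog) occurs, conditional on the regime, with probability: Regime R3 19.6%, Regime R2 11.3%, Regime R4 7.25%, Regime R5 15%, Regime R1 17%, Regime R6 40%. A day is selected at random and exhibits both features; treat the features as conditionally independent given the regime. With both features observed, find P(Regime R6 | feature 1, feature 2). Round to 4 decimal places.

0.2918

Unnormalized posteriors (prior × likelihood):
  Regime R3: 0.25 × 0.21 × 0.196 = 0.01029
  Regime R2: 0.37 × 0.275 × 0.113 = 0.01149775
  Regime R4: 0.19 × 0.044 × 0.0725 = 0.0006061
  Regime R5: 0.09 × 0.0475 × 0.15 = 0.00064125
  Regime R1: 0.03 × 0.04 × 0.17 = 0.000204
  Regime R6: 0.07 × 0.342 × 0.4 = 0.009576
Total = 0.0328151.
P(Regime R6 | evidence) = 0.009576 / 0.0328151 ≈ 0.2918.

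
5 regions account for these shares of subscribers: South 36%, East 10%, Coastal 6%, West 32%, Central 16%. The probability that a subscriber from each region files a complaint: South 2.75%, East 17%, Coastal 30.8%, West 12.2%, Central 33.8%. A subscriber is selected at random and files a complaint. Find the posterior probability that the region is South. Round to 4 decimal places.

Prior × likelihood for each hypothesis:
  South: 0.36 × 0.0275 = 0.0099
  East: 0.1 × 0.17 = 0.017
  Coastal: 0.06 × 0.308 = 0.01848
  West: 0.32 × 0.122 = 0.03904
  Central: 0.16 × 0.338 = 0.05408
Total = 0.1385.
P(South | evidence) = 0.0099 / 0.1385 ≈ 0.0715.

0.0715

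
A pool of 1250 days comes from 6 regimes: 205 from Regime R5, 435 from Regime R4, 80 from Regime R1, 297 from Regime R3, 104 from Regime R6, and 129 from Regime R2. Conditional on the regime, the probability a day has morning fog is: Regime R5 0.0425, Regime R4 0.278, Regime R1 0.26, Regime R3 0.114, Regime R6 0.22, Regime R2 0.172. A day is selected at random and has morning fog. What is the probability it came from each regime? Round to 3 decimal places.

Compute prior × likelihood for every hypothesis:
  Regime R5: 0.164 × 0.0425 = 0.00697
  Regime R4: 0.348 × 0.278 = 0.096744
  Regime R1: 0.064 × 0.26 = 0.01664
  Regime R3: 0.2376 × 0.114 = 0.0270864
  Regime R6: 0.0832 × 0.22 = 0.018304
  Regime R2: 0.1032 × 0.172 = 0.0177504
Normalizing constant = 0.1834948.
P(Regime R5 | fog) = 0.00697/0.1834948 ≈ 0.038
P(Regime R4 | fog) = 0.096744/0.1834948 ≈ 0.527
P(Regime R1 | fog) = 0.01664/0.1834948 ≈ 0.091
P(Regime R3 | fog) = 0.0270864/0.1834948 ≈ 0.148
P(Regime R6 | fog) = 0.018304/0.1834948 ≈ 0.100
P(Regime R2 | fog) = 0.0177504/0.1834948 ≈ 0.097

Regime R5 0.038, Regime R4 0.527, Regime R1 0.091, Regime R3 0.148, Regime R6 0.100, Regime R2 0.097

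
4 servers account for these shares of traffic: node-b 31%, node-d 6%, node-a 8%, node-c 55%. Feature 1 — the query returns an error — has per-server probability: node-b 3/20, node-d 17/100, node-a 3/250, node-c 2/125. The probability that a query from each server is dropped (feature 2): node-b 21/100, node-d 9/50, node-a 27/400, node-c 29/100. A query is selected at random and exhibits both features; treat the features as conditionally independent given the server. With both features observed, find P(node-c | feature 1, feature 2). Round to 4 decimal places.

0.1795

Compute prior × likelihood for every hypothesis:
  node-b: 0.31 × 0.15 × 0.21 = 0.009765
  node-d: 0.06 × 0.17 × 0.18 = 0.001836
  node-a: 0.08 × 0.012 × 0.0675 = 0.0000648
  node-c: 0.55 × 0.016 × 0.29 = 0.002552
Total = 0.0142178.
P(node-c | evidence) = 0.002552 / 0.0142178 ≈ 0.1795.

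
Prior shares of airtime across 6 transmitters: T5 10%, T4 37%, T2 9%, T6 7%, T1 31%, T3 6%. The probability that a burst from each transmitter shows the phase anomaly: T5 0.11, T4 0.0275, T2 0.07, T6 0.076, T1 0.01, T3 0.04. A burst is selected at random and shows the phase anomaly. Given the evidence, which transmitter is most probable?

Unnormalized posteriors (prior × likelihood):
  T5: 0.1 × 0.11 = 0.011
  T4: 0.37 × 0.0275 = 0.010175
  T2: 0.09 × 0.07 = 0.0063
  T6: 0.07 × 0.076 = 0.00532
  T1: 0.31 × 0.01 = 0.0031
  T3: 0.06 × 0.04 = 0.0024
Sum = 0.038295.
Largest term belongs to T5, so T5 is most probable.

T5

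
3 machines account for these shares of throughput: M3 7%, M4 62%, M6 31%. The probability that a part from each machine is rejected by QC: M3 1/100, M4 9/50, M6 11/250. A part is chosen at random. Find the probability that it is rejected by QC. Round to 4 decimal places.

0.1259

Compute prior × likelihood for every hypothesis:
  M3: 0.07 × 0.01 = 0.0007
  M4: 0.62 × 0.18 = 0.1116
  M6: 0.31 × 0.044 = 0.01364
P(rejected) = 0.0007 + 0.1116 + 0.01364 = 0.12594 → 0.1259.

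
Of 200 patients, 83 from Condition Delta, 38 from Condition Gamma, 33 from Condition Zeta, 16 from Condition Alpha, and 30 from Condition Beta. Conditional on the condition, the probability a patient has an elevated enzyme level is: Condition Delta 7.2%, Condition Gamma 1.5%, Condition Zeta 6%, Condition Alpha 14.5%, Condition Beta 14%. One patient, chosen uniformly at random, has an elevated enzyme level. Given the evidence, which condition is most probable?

Condition Delta

Prior × likelihood for each hypothesis:
  Condition Delta: 0.415 × 0.072 = 0.02988
  Condition Gamma: 0.19 × 0.015 = 0.00285
  Condition Zeta: 0.165 × 0.06 = 0.0099
  Condition Alpha: 0.08 × 0.145 = 0.0116
  Condition Beta: 0.15 × 0.14 = 0.021
Normalizing constant = 0.07523.
Largest term belongs to Condition Delta, so Condition Delta is most probable.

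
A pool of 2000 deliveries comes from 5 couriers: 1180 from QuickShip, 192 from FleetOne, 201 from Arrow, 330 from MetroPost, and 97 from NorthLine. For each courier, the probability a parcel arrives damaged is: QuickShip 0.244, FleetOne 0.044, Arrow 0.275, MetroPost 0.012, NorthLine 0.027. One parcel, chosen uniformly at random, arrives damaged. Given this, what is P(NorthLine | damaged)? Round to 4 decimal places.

Unnormalized posteriors (prior × likelihood):
  QuickShip: 0.59 × 0.244 = 0.14396
  FleetOne: 0.096 × 0.044 = 0.004224
  Arrow: 0.1005 × 0.275 = 0.0276375
  MetroPost: 0.165 × 0.012 = 0.00198
  NorthLine: 0.0485 × 0.027 = 0.0013095
Total = 0.179111.
P(NorthLine | evidence) = 0.0013095 / 0.179111 ≈ 0.0073.

0.0073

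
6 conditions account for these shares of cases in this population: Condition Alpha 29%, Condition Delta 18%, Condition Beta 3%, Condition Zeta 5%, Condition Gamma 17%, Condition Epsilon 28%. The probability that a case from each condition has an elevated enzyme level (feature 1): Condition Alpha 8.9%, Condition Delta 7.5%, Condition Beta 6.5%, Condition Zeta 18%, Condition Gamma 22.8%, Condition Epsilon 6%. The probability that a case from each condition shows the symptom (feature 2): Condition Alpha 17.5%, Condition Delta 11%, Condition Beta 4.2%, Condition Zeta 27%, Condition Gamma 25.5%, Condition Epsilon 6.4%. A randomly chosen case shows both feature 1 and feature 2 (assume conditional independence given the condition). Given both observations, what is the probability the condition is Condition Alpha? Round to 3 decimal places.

Prior × likelihood for each hypothesis:
  Condition Alpha: 0.29 × 0.089 × 0.175 = 0.00451675
  Condition Delta: 0.18 × 0.075 × 0.11 = 0.001485
  Condition Beta: 0.03 × 0.065 × 0.042 = 0.0000819
  Condition Zeta: 0.05 × 0.18 × 0.27 = 0.00243
  Condition Gamma: 0.17 × 0.228 × 0.255 = 0.0098838
  Condition Epsilon: 0.28 × 0.06 × 0.064 = 0.0010752
Total = 0.01947265.
P(Condition Alpha | evidence) = 0.00451675 / 0.01947265 ≈ 0.232.

0.232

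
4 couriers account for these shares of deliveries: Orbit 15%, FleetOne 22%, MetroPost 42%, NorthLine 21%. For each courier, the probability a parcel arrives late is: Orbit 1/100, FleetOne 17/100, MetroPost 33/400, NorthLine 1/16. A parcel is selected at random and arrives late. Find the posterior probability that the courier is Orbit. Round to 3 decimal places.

0.017

Unnormalized posteriors (prior × likelihood):
  Orbit: 0.15 × 0.01 = 0.0015
  FleetOne: 0.22 × 0.17 = 0.0374
  MetroPost: 0.42 × 0.0825 = 0.03465
  NorthLine: 0.21 × 0.0625 = 0.013125
Sum = 0.086675.
P(Orbit | evidence) = 0.0015 / 0.086675 ≈ 0.017.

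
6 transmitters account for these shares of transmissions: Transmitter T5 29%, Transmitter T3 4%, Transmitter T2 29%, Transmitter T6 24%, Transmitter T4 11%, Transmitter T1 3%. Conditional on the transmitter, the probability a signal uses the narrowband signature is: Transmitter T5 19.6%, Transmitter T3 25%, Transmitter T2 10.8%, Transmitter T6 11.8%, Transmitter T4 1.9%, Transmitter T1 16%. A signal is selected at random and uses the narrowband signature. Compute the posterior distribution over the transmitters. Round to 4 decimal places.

Transmitter T5 0.4262, Transmitter T3 0.0750, Transmitter T2 0.2348, Transmitter T6 0.2123, Transmitter T4 0.0157, Transmitter T1 0.0360

Unnormalized posteriors (prior × likelihood):
  Transmitter T5: 0.29 × 0.196 = 0.05684
  Transmitter T3: 0.04 × 0.25 = 0.01
  Transmitter T2: 0.29 × 0.108 = 0.03132
  Transmitter T6: 0.24 × 0.118 = 0.02832
  Transmitter T4: 0.11 × 0.019 = 0.00209
  Transmitter T1: 0.03 × 0.16 = 0.0048
Normalizing constant = 0.13337.
P(Transmitter T5 | narrowband) = 0.05684/0.13337 ≈ 0.4262
P(Transmitter T3 | narrowband) = 0.01/0.13337 ≈ 0.0750
P(Transmitter T2 | narrowband) = 0.03132/0.13337 ≈ 0.2348
P(Transmitter T6 | narrowband) = 0.02832/0.13337 ≈ 0.2123
P(Transmitter T4 | narrowband) = 0.00209/0.13337 ≈ 0.0157
P(Transmitter T1 | narrowband) = 0.0048/0.13337 ≈ 0.0360
(Check: 0.4262+0.0750+0.2348+0.2123+0.0157+0.0360 = 1.0000.)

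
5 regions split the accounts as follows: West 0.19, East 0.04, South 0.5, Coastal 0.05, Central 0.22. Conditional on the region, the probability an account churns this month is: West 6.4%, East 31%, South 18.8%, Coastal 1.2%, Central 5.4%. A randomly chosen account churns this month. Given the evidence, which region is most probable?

South

By Bayes' rule, posterior ∝ prior × likelihood:
  West: 0.19 × 0.064 = 0.01216
  East: 0.04 × 0.31 = 0.0124
  South: 0.5 × 0.188 = 0.094
  Coastal: 0.05 × 0.012 = 0.0006
  Central: 0.22 × 0.054 = 0.01188
Total = 0.13104.
Largest term belongs to South, so South is most probable.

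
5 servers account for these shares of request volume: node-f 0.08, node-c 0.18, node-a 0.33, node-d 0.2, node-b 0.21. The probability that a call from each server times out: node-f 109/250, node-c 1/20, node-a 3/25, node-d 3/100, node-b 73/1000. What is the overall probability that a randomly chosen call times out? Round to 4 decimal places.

0.1048

Unnormalized posteriors (prior × likelihood):
  node-f: 0.08 × 0.436 = 0.03488
  node-c: 0.18 × 0.05 = 0.009
  node-a: 0.33 × 0.12 = 0.0396
  node-d: 0.2 × 0.03 = 0.006
  node-b: 0.21 × 0.073 = 0.01533
P(timeout) = 0.03488 + 0.009 + 0.0396 + 0.006 + 0.01533 = 0.10481 → 0.1048.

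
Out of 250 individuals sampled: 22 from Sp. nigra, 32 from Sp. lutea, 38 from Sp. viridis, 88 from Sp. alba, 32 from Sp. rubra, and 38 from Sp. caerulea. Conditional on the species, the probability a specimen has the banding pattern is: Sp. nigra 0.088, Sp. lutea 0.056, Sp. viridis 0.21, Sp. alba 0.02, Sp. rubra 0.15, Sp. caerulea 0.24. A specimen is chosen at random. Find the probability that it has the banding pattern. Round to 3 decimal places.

Prior × likelihood for each hypothesis:
  Sp. nigra: 0.088 × 0.088 = 0.007744
  Sp. lutea: 0.128 × 0.056 = 0.007168
  Sp. viridis: 0.152 × 0.21 = 0.03192
  Sp. alba: 0.352 × 0.02 = 0.00704
  Sp. rubra: 0.128 × 0.15 = 0.0192
  Sp. caerulea: 0.152 × 0.24 = 0.03648
P(banded) = 0.007744 + 0.007168 + 0.03192 + 0.00704 + 0.0192 + 0.03648 = 0.109552 → 0.110.

0.110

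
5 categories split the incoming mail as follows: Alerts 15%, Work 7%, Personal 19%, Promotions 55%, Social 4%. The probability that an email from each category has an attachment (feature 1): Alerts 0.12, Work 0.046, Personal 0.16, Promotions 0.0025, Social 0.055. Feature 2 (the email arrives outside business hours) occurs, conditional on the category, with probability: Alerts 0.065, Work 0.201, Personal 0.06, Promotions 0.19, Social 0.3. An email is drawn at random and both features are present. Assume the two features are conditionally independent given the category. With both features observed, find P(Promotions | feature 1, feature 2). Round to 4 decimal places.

0.0573

Prior × likelihood for each hypothesis:
  Alerts: 0.15 × 0.12 × 0.065 = 0.00117
  Work: 0.07 × 0.046 × 0.201 = 0.00064722
  Personal: 0.19 × 0.16 × 0.06 = 0.001824
  Promotions: 0.55 × 0.0025 × 0.19 = 0.00026125
  Social: 0.04 × 0.055 × 0.3 = 0.00066
Total = 0.00456247.
P(Promotions | evidence) = 0.00026125 / 0.00456247 ≈ 0.0573.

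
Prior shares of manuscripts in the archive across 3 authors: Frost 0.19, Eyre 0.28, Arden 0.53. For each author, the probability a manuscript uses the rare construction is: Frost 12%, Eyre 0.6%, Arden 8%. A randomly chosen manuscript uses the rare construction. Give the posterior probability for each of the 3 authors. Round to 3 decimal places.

By Bayes' rule, posterior ∝ prior × likelihood:
  Frost: 0.19 × 0.12 = 0.0228
  Eyre: 0.28 × 0.006 = 0.00168
  Arden: 0.53 × 0.08 = 0.0424
Sum = 0.06688.
P(Frost | rare-form) = 0.0228/0.06688 ≈ 0.341
P(Eyre | rare-form) = 0.00168/0.06688 ≈ 0.025
P(Arden | rare-form) = 0.0424/0.06688 ≈ 0.634

Frost 0.341, Eyre 0.025, Arden 0.634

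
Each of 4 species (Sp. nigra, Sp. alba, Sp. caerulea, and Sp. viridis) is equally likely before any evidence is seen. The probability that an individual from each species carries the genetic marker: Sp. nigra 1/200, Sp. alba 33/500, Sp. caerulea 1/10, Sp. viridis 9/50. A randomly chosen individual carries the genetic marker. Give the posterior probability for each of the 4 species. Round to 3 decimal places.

Since the prior is uniform, the posterior is proportional to the likelihood:
  Sp. nigra: 0.005
  Sp. alba: 0.066
  Sp. caerulea: 0.1
  Sp. viridis: 0.18
Total = 0.351.
P(Sp. nigra | marker) = 0.005/0.351 ≈ 0.014
P(Sp. alba | marker) = 0.066/0.351 ≈ 0.188
P(Sp. caerulea | marker) = 0.1/0.351 ≈ 0.285
P(Sp. viridis | marker) = 0.18/0.351 ≈ 0.513

Sp. nigra 0.014, Sp. alba 0.188, Sp. caerulea 0.285, Sp. viridis 0.513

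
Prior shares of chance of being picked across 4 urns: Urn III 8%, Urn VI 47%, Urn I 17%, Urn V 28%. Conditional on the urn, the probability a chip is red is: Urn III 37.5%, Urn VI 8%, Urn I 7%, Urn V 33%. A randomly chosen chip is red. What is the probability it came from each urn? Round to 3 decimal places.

Urn III 0.175, Urn VI 0.219, Urn I 0.069, Urn V 0.538

Unnormalized posteriors (prior × likelihood):
  Urn III: 0.08 × 0.375 = 0.03
  Urn VI: 0.47 × 0.08 = 0.0376
  Urn I: 0.17 × 0.07 = 0.0119
  Urn V: 0.28 × 0.33 = 0.0924
Normalizing constant = 0.1719.
P(Urn III | red) = 0.03/0.1719 ≈ 0.175
P(Urn VI | red) = 0.0376/0.1719 ≈ 0.219
P(Urn I | red) = 0.0119/0.1719 ≈ 0.069
P(Urn V | red) = 0.0924/0.1719 ≈ 0.538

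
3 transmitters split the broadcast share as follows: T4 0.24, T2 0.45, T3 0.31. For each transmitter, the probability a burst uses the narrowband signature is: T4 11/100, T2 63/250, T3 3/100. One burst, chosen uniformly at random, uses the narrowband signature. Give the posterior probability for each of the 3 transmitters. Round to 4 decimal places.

Unnormalized posteriors (prior × likelihood):
  T4: 0.24 × 0.11 = 0.0264
  T2: 0.45 × 0.252 = 0.1134
  T3: 0.31 × 0.03 = 0.0093
Sum = 0.1491.
P(T4 | narrowband) = 0.0264/0.1491 ≈ 0.1771
P(T2 | narrowband) = 0.1134/0.1491 ≈ 0.7606
P(T3 | narrowband) = 0.0093/0.1491 ≈ 0.0624
(Check: 0.1771+0.7606+0.0624 = 1.0001.)

T4 0.1771, T2 0.7606, T3 0.0624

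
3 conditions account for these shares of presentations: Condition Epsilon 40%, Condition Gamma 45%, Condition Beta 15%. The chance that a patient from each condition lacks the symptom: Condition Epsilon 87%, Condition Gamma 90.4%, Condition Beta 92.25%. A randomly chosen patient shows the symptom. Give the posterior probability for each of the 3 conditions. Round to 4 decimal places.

Taking complements, P(symptomatic | each) = Condition Epsilon 0.13, Condition Gamma 0.096, Condition Beta 0.0775.
Prior × likelihood for each hypothesis:
  Condition Epsilon: 0.4 × 0.13 = 0.052
  Condition Gamma: 0.45 × 0.096 = 0.0432
  Condition Beta: 0.15 × 0.0775 = 0.011625
Normalizing constant = 0.106825.
P(Condition Epsilon | symptomatic) = 0.052/0.106825 ≈ 0.4868
P(Condition Gamma | symptomatic) = 0.0432/0.106825 ≈ 0.4044
P(Condition Beta | symptomatic) = 0.011625/0.106825 ≈ 0.1088
(Check: 0.4868+0.4044+0.1088 = 1.0000.)

Condition Epsilon 0.4868, Condition Gamma 0.4044, Condition Beta 0.1088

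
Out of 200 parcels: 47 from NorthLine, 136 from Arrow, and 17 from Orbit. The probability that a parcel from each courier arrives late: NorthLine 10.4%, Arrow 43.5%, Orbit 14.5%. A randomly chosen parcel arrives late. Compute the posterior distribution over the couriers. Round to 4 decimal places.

By Bayes' rule, posterior ∝ prior × likelihood:
  NorthLine: 0.235 × 0.104 = 0.02444
  Arrow: 0.68 × 0.435 = 0.2958
  Orbit: 0.085 × 0.145 = 0.012325
Normalizing constant = 0.332565.
P(NorthLine | late) = 0.02444/0.332565 ≈ 0.0735
P(Arrow | late) = 0.2958/0.332565 ≈ 0.8895
P(Orbit | late) = 0.012325/0.332565 ≈ 0.0371

NorthLine 0.0735, Arrow 0.8895, Orbit 0.0371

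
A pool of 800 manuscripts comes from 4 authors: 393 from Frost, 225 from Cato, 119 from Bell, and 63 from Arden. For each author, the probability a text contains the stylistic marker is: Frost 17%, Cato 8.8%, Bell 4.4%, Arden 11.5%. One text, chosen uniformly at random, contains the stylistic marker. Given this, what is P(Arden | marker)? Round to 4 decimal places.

By Bayes' rule, posterior ∝ prior × likelihood:
  Frost: 0.49125 × 0.17 = 0.0835125
  Cato: 0.28125 × 0.088 = 0.02475
  Bell: 0.14875 × 0.044 = 0.006545
  Arden: 0.07875 × 0.115 = 0.00905625
Normalizing constant = 0.12386375.
P(Arden | evidence) = 0.00905625 / 0.12386375 ≈ 0.0731.

0.0731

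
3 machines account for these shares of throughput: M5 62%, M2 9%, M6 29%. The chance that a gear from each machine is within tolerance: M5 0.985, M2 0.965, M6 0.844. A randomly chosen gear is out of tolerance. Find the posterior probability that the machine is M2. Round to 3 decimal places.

0.055

Taking complements, P(oversize | each) = M5 0.015, M2 0.035, M6 0.156.
Prior × likelihood for each hypothesis:
  M5: 0.62 × 0.015 = 0.0093
  M2: 0.09 × 0.035 = 0.00315
  M6: 0.29 × 0.156 = 0.04524
Sum = 0.05769.
P(M2 | evidence) = 0.00315 / 0.05769 ≈ 0.055.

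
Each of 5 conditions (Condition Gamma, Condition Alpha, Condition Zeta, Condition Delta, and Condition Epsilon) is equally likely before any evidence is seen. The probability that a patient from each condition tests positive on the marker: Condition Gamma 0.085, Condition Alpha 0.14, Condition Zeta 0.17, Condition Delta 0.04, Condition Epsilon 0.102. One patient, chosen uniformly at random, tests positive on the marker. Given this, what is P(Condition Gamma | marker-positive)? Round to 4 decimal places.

0.1583

Since the prior is uniform, the posterior is proportional to the likelihood:
  Condition Gamma: 0.085
  Condition Alpha: 0.14
  Condition Zeta: 0.17
  Condition Delta: 0.04
  Condition Epsilon: 0.102
Sum = 0.537.
P(Condition Gamma | evidence) = 0.085 / 0.537 ≈ 0.1583.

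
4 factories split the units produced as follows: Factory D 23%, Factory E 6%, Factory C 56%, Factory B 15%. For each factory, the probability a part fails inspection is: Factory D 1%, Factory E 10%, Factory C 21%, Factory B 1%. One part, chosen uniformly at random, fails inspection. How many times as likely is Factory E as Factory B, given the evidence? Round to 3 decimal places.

Prior × likelihood for each hypothesis:
  Factory D: 0.23 × 0.01 = 0.0023
  Factory E: 0.06 × 0.1 = 0.006
  Factory C: 0.56 × 0.21 = 0.1176
  Factory B: 0.15 × 0.01 = 0.0015
Total = 0.1274.
The ratio is 0.006 / 0.0015 (the normalizer cancels) = 4.000.

4.000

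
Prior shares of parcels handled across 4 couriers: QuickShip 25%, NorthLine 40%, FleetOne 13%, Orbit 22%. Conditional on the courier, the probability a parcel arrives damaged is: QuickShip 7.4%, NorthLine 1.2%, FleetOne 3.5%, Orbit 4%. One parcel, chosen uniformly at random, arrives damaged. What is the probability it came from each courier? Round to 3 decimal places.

Compute prior × likelihood for every hypothesis:
  QuickShip: 0.25 × 0.074 = 0.0185
  NorthLine: 0.4 × 0.012 = 0.0048
  FleetOne: 0.13 × 0.035 = 0.00455
  Orbit: 0.22 × 0.04 = 0.0088
Total = 0.03665.
P(QuickShip | damaged) = 0.0185/0.03665 ≈ 0.505
P(NorthLine | damaged) = 0.0048/0.03665 ≈ 0.131
P(FleetOne | damaged) = 0.00455/0.03665 ≈ 0.124
P(Orbit | damaged) = 0.0088/0.03665 ≈ 0.240

QuickShip 0.505, NorthLine 0.131, FleetOne 0.124, Orbit 0.240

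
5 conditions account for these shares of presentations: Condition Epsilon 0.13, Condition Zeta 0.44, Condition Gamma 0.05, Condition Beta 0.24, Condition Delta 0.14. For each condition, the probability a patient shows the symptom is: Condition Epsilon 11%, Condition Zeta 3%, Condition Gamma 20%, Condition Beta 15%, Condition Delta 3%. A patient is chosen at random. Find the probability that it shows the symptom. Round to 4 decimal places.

0.0777

Prior × likelihood for each hypothesis:
  Condition Epsilon: 0.13 × 0.11 = 0.0143
  Condition Zeta: 0.44 × 0.03 = 0.0132
  Condition Gamma: 0.05 × 0.2 = 0.01
  Condition Beta: 0.24 × 0.15 = 0.036
  Condition Delta: 0.14 × 0.03 = 0.0042
P(symptomatic) = 0.0143 + 0.0132 + 0.01 + 0.036 + 0.0042 = 0.0777 → 0.0777.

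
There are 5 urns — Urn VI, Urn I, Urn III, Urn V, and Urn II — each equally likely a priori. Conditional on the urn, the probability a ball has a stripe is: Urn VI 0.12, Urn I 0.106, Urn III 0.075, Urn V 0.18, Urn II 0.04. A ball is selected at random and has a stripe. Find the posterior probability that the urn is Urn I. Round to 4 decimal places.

0.2035

With a uniform prior (1/5 each), posterior ∝ likelihood:
  Urn VI: 0.12
  Urn I: 0.106
  Urn III: 0.075
  Urn V: 0.18
  Urn II: 0.04
Normalizing constant = 0.521.
P(Urn I | evidence) = 0.106 / 0.521 ≈ 0.2035.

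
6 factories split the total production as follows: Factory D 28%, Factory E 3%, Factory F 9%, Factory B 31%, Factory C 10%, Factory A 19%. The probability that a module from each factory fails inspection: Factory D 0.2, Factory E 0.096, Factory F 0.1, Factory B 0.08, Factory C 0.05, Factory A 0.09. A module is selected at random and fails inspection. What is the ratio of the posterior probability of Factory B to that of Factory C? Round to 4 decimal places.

4.9600

Unnormalized posteriors (prior × likelihood):
  Factory D: 0.28 × 0.2 = 0.056
  Factory E: 0.03 × 0.096 = 0.00288
  Factory F: 0.09 × 0.1 = 0.009
  Factory B: 0.31 × 0.08 = 0.0248
  Factory C: 0.1 × 0.05 = 0.005
  Factory A: 0.19 × 0.09 = 0.0171
Normalizing constant = 0.11478.
The ratio is 0.0248 / 0.005 (the normalizer cancels) = 4.9600.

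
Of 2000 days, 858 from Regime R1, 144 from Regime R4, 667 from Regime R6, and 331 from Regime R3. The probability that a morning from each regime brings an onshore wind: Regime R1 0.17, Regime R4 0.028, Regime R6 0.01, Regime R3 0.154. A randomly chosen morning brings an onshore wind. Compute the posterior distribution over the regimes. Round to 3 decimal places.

Unnormalized posteriors (prior × likelihood):
  Regime R1: 0.429 × 0.17 = 0.07293
  Regime R4: 0.072 × 0.028 = 0.002016
  Regime R6: 0.3335 × 0.01 = 0.003335
  Regime R3: 0.1655 × 0.154 = 0.025487
Sum = 0.103768.
P(Regime R1 | onshore) = 0.07293/0.103768 ≈ 0.703
P(Regime R4 | onshore) = 0.002016/0.103768 ≈ 0.019
P(Regime R6 | onshore) = 0.003335/0.103768 ≈ 0.032
P(Regime R3 | onshore) = 0.025487/0.103768 ≈ 0.246
(Check: 0.703+0.019+0.032+0.246 = 1.000.)

Regime R1 0.703, Regime R4 0.019, Regime R6 0.032, Regime R3 0.246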